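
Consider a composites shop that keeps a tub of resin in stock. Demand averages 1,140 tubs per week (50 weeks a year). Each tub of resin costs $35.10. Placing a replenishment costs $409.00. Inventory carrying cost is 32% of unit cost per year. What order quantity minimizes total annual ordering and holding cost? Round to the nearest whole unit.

Q* ≈ 2,037 tubs

Annual demand D = 1,140 × 50 = 57,000.
Holding cost H = 0.32 × $35.10 = $11.2320 per unit per year.
EOQ = √(2DS / H) = √(2 × 57,000 × 409 / 11.232).
= √(46,626,000 / 11.232) = √4,151,175.2137 ≈ 2037.443.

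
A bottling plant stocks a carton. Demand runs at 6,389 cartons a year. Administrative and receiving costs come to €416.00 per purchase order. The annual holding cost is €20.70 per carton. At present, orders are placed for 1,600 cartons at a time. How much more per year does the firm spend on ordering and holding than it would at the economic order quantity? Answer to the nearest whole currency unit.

Extra cost ≈ €7,731 per year

EOQ = √(2DS/H) = √(2 × 6,389 × 416 / 20.7) ≈ 506.75.
Cost at Q* = (D/Q*)S + (Q*/2)H = √(2DSH) ≈ €10,489.71.
Cost at Q = 1,600: (6,389/1,600)×416 + (1,600/2)×20.7 = €1,661.14 + €16,560.00 = €18,221.14.
Excess = €18,221.14 − €10,489.71 = €7,731.43.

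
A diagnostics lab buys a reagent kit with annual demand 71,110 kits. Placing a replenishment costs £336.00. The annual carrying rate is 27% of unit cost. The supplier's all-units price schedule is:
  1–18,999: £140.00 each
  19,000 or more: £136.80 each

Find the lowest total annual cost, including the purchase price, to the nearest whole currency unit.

TC* ≈ £9,997,901

Holding cost per unit per year at price C is H = 0.27·C.
For each price level, check whether its EOQ is feasible; otherwise the best quantity at that price is the breakpoint.
EOQ at £140.00 = 1124.4 (feasible in tier 1): TC = 71,110×£140.00 + (71,110/1124.4)×336 + (1124.4/2)×0.27×£140.00 = £9,997,900.68.
EOQ at £136.80 = 1137.4 < 19000, so use break Q=19000: TC = 71,110×£136.80 + (71,110/19000.0)×336 + (19000.0/2)×0.27×£136.80 = £10,079,997.52.
Lowest total cost among the candidates is at Q = 1124.4.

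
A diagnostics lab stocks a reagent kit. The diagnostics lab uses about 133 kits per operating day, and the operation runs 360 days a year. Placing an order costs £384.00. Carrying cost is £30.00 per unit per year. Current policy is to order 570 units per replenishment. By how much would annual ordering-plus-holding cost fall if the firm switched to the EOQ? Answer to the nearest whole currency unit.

Extra cost ≈ £7,592 per year

Annual demand D = 133 × 360 = 47,880.
EOQ = √(2DS/H) = √(2 × 47,880 × 384 / 30) ≈ 1107.13.
Cost at Q* = (D/Q*)S + (Q*/2)H = √(2DSH) ≈ £33,213.78.
Cost at Q = 570: (47,880/570)×384 + (570/2)×30 = £32,256.00 + £8,550.00 = £40,806.00.
Excess = £40,806.00 − £33,213.78 = £7,592.22.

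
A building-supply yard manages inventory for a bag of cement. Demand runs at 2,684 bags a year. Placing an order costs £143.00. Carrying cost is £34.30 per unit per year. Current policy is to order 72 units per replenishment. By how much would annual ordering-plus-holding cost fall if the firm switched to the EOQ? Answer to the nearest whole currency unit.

Extra cost ≈ £1,434 per year

EOQ = √(2DS/H) = √(2 × 2,684 × 143 / 34.3) ≈ 149.60.
Cost at Q* = (D/Q*)S + (Q*/2)H = √(2DSH) ≈ £5,131.23.
Cost at Q = 72: (2,684/72)×143 + (72/2)×34.3 = £5,330.72 + £1,234.80 = £6,565.52.
Excess = £6,565.52 − £5,131.23 = £1,434.29.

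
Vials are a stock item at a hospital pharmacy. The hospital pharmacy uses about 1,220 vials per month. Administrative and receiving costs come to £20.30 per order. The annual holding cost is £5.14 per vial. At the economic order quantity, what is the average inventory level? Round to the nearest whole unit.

Average inventory ≈ 170 vials

Annual demand D = 1,220 × 12 = 14,640.
The optimal lot size = √(2DS/H) = √(2 × 14,640 × 20.3 / 5.14) ≈ 340.06.
Average inventory = Q*/2 ≈ 340.06 / 2 = 170.029.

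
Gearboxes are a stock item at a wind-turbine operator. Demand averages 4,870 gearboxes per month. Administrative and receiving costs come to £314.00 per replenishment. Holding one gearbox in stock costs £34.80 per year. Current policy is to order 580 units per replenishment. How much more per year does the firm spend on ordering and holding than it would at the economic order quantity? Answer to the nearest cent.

Extra cost ≈ £5,992.68 per year

Annual demand D = 4,870 × 12 = 58,440.
EOQ = √(2DS/H) = √(2 × 58,440 × 314 / 34.8) ≈ 1026.94.
Cost at Q* = (D/Q*)S + (Q*/2)H = √(2DSH) ≈ £35,737.53.
Cost at Q = 580: (58,440/580)×314 + (580/2)×34.8 = £31,638.21 + £10,092.00 = £41,730.21.
Excess = £41,730.21 − £35,737.53 = £5,992.68.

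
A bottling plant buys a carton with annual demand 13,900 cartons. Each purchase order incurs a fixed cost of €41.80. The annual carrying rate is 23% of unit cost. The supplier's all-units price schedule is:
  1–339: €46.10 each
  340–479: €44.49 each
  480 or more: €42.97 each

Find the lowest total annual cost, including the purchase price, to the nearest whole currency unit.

Holding cost per unit per year at price C is H = 0.23·C.
Evaluate total cost at each tier's feasible EOQ or, if the EOQ is below the tier, at the tier's minimum quantity.
EOQ at €46.10 = 331.1 (feasible in tier 1): TC = 13,900×€46.10 + (13,900/331.1)×41.8 + (331.1/2)×0.23×€46.10 = €644,300.14.
EOQ at €44.49 = 337.0 < 340, so use break Q=340: TC = 13,900×€44.49 + (13,900/340.0)×41.8 + (340.0/2)×0.23×€44.49 = €621,859.44.
EOQ at €42.97 = 342.9 < 480, so use break Q=480: TC = 13,900×€42.97 + (13,900/480.0)×41.8 + (480.0/2)×0.23×€42.97 = €600,865.40.
Lowest total cost among the candidates is at Q = 480.0.

TC* ≈ €600,865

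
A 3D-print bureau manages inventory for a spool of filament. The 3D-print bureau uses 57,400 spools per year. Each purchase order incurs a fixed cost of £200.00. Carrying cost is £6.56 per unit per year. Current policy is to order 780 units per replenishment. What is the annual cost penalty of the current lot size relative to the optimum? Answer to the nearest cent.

Extra cost ≈ £5,003.71 per year

EOQ = √(2DS/H) = √(2 × 57,400 × 200 / 6.56) ≈ 1870.83.
Cost at Q* = (D/Q*)S + (Q*/2)H = √(2DSH) ≈ £12,272.64.
Cost at Q = 780: (57,400/780)×200 + (780/2)×6.56 = £14,717.95 + £2,558.40 = £17,276.35.
Excess = £17,276.35 − £12,272.64 = £5,003.71.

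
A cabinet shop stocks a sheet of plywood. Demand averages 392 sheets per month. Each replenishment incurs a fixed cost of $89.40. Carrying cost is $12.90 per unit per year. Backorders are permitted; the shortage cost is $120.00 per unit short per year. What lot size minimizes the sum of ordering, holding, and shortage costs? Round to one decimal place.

Annual demand D = 392 × 12 = 4,704.
With planned backorders, Q* = √(2DS/H) · √((H+B)/B).
√(2DS/H) = √(2 × 4,704 × 89.4 / 12.9) = 255.342.
√((H+B)/B) = √((12.9+120)/120) = 1.0524.
Q* ≈ 268.717.

Q* ≈ 268.7 sheets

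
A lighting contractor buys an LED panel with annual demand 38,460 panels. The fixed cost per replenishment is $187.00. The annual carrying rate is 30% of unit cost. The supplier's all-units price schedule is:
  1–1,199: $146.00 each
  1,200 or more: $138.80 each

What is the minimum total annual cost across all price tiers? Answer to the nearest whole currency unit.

TC* ≈ $5,369,225

Holding cost per unit per year at price C is H = 0.30·C.
For each price level, check whether its EOQ is feasible; otherwise the best quantity at that price is the breakpoint.
EOQ at $146.00 = 573.1 (feasible in tier 1): TC = 38,460×$146.00 + (38,460/573.1)×187 + (573.1/2)×0.30×$146.00 = $5,640,260.22.
EOQ at $138.80 = 587.7 < 1200, so use break Q=1200: TC = 38,460×$138.80 + (38,460/1200.0)×187 + (1200.0/2)×0.30×$138.80 = $5,369,225.35.
Lowest total cost among the candidates is at Q = 1200.0.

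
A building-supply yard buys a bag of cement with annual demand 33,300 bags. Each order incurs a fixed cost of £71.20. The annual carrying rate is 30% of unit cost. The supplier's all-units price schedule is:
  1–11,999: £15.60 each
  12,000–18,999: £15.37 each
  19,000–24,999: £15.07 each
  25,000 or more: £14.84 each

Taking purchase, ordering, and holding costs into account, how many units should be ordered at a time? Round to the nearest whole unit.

Q* ≈ 1,007 bags

Holding cost per unit per year at price C is H = 0.30·C.
Candidates are each tier's EOQ (if it falls in that tier) and each price-break quantity.
EOQ at £15.60 = 1006.6 (feasible in tier 1): TC = 33,300×£15.60 + (33,300/1006.6)×71.2 + (1006.6/2)×0.30×£15.60 = £524,190.86.
EOQ at £15.37 = 1014.1 < 12000, so use break Q=12000: TC = 33,300×£15.37 + (33,300/12000.0)×71.2 + (12000.0/2)×0.30×£15.37 = £539,684.58.
EOQ at £15.07 = 1024.1 < 19000, so use break Q=19000: TC = 33,300×£15.07 + (33,300/19000.0)×71.2 + (19000.0/2)×0.30×£15.07 = £544,905.29.
EOQ at £14.84 = 1032.0 < 25000, so use break Q=25000: TC = 33,300×£14.84 + (33,300/25000.0)×71.2 + (25000.0/2)×0.30×£14.84 = £549,916.84.
Lowest total cost is £524,190.86 at Q = 1006.6.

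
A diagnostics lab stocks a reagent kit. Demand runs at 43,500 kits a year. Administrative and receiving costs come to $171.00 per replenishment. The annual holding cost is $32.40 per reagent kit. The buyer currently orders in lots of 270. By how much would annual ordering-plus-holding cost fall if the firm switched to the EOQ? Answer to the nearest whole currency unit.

Extra cost ≈ $9,969 per year

EOQ = √(2DS/H) = √(2 × 43,500 × 171 / 32.4) ≈ 677.62.
Cost at Q* = (D/Q*)S + (Q*/2)H = √(2DSH) ≈ $21,954.84.
Cost at Q = 270: (43,500/270)×171 + (270/2)×32.4 = $27,550.00 + $4,374.00 = $31,924.00.
Excess = $31,924.00 − $21,954.84 = $9,969.16.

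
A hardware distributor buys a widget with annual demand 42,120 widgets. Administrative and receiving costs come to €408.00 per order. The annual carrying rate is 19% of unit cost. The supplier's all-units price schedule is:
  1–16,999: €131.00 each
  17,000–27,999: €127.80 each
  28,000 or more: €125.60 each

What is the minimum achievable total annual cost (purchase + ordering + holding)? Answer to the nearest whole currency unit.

Holding cost per unit per year at price C is H = 0.19·C.
For each price level, check whether its EOQ is feasible; otherwise the best quantity at that price is the breakpoint.
EOQ at €131.00 = 1175.1 (feasible in tier 1): TC = 42,120×€131.00 + (42,120/1175.1)×408 + (1175.1/2)×0.19×€131.00 = €5,546,968.37.
EOQ at €127.80 = 1189.7 < 17000, so use break Q=17000: TC = 42,120×€127.80 + (42,120/17000.0)×408 + (17000.0/2)×0.19×€127.80 = €5,590,343.88.
EOQ at €125.60 = 1200.1 < 28000, so use break Q=28000: TC = 42,120×€125.60 + (42,120/28000.0)×408 + (28000.0/2)×0.19×€125.60 = €5,624,981.75.
Lowest total cost among the candidates is at Q = 1175.1.

TC* ≈ €5,546,968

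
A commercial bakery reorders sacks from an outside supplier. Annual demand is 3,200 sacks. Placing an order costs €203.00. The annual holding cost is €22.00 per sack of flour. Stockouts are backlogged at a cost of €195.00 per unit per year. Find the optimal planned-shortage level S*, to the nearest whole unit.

With planned backorders, Q* = √(2DS/H) · √((H+B)/B).
√(2DS/H) = √(2 × 3,200 × 203 / 22) = 243.011.
√((H+B)/B) = √((22+195)/195) = 1.0549.
Q* ≈ 256.353.
S* = Q* · H/(H+B) = 256.353 × 22/217 ≈ 25.990.

S* ≈ 26 sacks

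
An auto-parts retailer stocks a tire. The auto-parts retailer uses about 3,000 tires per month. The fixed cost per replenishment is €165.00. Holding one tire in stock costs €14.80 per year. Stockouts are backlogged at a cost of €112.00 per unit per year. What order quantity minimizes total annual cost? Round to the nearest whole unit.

Q* ≈ 953 tires

Annual demand D = 3,000 × 12 = 36,000.
With planned backorders, Q* = √(2DS/H) · √((H+B)/B).
√(2DS/H) = √(2 × 36,000 × 165 / 14.8) = 895.937.
√((H+B)/B) = √((14.8+112)/112) = 1.0640.
Q* ≈ 953.296.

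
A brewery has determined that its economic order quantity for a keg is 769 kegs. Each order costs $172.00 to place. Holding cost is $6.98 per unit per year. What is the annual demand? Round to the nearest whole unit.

Invert the EOQ relation Q*² = 2DS/H.
From Q* = √(2DS/H): D = Q*²H / (2S) = 769² × 6.98 / (2 × 172) = 11999.127.

D ≈ 11,999 kegs per year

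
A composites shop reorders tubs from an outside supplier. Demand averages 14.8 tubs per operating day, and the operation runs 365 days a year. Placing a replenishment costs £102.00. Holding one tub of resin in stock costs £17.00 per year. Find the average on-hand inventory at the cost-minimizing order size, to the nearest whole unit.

Average inventory ≈ 127 tubs

Annual demand D = 14.8 × 365 = 5,402.
The optimal lot size = √(2DS/H) = √(2 × 5,402 × 102 / 17) ≈ 254.61.
Average inventory = Q*/2 ≈ 254.61 / 2 = 127.303.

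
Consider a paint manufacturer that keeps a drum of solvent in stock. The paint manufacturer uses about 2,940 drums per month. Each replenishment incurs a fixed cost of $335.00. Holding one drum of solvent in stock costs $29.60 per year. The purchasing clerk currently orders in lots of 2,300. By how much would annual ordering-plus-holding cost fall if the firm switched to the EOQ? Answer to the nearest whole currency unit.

Extra cost ≈ $12,727 per year

Annual demand D = 2,940 × 12 = 35,280.
EOQ = √(2DS/H) = √(2 × 35,280 × 335 / 29.6) ≈ 893.63.
Cost at Q* = (D/Q*)S + (Q*/2)H = √(2DSH) ≈ $26,451.33.
Cost at Q = 2,300: (35,280/2,300)×335 + (2,300/2)×29.6 = $5,138.61 + $34,040.00 = $39,178.61.
Excess = $39,178.61 − $26,451.33 = $12,727.28.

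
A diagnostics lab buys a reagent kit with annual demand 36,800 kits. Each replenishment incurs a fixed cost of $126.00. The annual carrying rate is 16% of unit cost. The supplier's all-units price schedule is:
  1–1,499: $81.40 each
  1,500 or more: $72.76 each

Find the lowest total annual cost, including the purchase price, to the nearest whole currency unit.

Holding cost per unit per year at price C is H = 0.16·C.
Evaluate total cost at each tier's feasible EOQ or, if the EOQ is below the tier, at the tier's minimum quantity.
EOQ at $81.40 = 843.8 (feasible in tier 1): TC = 36,800×$81.40 + (36,800/843.8)×126 + (843.8/2)×0.16×$81.40 = $3,006,509.97.
EOQ at $72.76 = 892.5 < 1500, so use break Q=1500: TC = 36,800×$72.76 + (36,800/1500.0)×126 + (1500.0/2)×0.16×$72.76 = $2,689,390.40.
Lowest total cost among the candidates is at Q = 1500.0.

TC* ≈ $2,689,390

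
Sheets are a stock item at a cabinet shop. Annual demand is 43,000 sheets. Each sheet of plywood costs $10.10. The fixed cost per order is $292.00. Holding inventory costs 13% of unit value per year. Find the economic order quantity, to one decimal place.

Holding cost H = 0.13 × $10.10 = $1.3130 per unit per year.
EOQ = √(2DS / H) = √(2 × 43,000 × 292 / 1.313).
= √(25,112,000 / 1.313) = √19,125,666.4128 ≈ 4373.290.

Q* ≈ 4,373.3 sheets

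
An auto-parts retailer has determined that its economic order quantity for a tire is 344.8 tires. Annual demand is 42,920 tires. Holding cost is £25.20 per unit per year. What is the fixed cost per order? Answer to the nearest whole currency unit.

The basic EOQ model gives Q* = √(2DS/H); rearrange for the unknown.
From Q* = √(2DS/H): S = Q*²H / (2D) = 344.8² × 25.2 / (2 × 42,920) = 34.9016.

S ≈ £35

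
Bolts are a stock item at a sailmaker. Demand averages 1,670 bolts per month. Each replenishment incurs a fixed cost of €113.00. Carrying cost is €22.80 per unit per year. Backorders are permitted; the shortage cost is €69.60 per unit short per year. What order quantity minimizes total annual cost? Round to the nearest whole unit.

Annual demand D = 1,670 × 12 = 20,040.
With planned backorders, Q* = √(2DS/H) · √((H+B)/B).
√(2DS/H) = √(2 × 20,040 × 113 / 22.8) = 445.693.
√((H+B)/B) = √((22.8+69.6)/69.6) = 1.1522.
Q* ≈ 513.531.

Q* ≈ 514 bolts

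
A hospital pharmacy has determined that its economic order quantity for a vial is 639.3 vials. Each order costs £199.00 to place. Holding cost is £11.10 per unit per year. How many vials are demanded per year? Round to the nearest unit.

D ≈ 11,399 vials per year

Invert the EOQ relation Q*² = 2DS/H.
From Q* = √(2DS/H): D = Q*²H / (2S) = 639.3² × 11.1 / (2 × 199) = 11398.542.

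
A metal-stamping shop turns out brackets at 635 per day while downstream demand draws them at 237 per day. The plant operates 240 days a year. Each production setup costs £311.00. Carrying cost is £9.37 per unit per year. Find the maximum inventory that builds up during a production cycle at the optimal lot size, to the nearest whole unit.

Annual demand D = 237 × 240 = 56,880.
Production build-up factor (1 − d/p) = 1 − 237/635 = 0.6268.
Q* = √(2DS / (H(1 − d/p))) = √(2 × 56,880 × 311 / (9.37 × 0.6268)).
= √(35,379,360 / 5.8729) ≈ 2454.429.
Maximum inventory = Q*(1 − d/p) = 2454.429 × 0.6268 ≈ 1538.367.

I_max ≈ 1,538 brackets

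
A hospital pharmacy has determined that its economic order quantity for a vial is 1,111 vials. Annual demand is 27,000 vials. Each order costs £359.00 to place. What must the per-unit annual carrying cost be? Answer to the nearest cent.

H ≈ £15.71

Squaring Q* = √(2DS/H) gives Q*² = 2DS/H.
From Q* = √(2DS/H): H = 2DS / Q*² = 2 × 27,000 × 359 / 1,111² = 15.7058.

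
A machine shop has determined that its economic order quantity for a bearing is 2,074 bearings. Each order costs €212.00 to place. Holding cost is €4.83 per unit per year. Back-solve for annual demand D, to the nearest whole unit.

Squaring Q* = √(2DS/H) gives Q*² = 2DS/H.
From Q* = √(2DS/H): D = Q*²H / (2S) = 2,074² × 4.83 / (2 × 212) = 49000.304.

D ≈ 49,000 bearings per year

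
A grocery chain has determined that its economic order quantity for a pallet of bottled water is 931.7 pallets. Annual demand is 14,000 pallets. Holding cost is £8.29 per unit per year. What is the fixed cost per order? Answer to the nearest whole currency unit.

The basic EOQ model gives Q* = √(2DS/H); rearrange for the unknown.
From Q* = √(2DS/H): S = Q*²H / (2D) = 931.7² × 8.29 / (2 × 14,000) = 257.0092.

S ≈ £257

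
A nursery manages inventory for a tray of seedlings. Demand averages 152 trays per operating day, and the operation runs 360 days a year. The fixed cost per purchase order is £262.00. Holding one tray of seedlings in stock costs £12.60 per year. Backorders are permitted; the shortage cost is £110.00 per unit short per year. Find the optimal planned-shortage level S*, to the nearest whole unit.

Annual demand D = 152 × 360 = 54,720.
With planned backorders, Q* = √(2DS/H) · √((H+B)/B).
√(2DS/H) = √(2 × 54,720 × 262 / 12.6) = 1508.528.
√((H+B)/B) = √((12.6+110)/110) = 1.0557.
Q* ≈ 1592.584.
S* = Q* · H/(H+B) = 1592.584 × 12.6/122.6 ≈ 163.675.

S* ≈ 164 trays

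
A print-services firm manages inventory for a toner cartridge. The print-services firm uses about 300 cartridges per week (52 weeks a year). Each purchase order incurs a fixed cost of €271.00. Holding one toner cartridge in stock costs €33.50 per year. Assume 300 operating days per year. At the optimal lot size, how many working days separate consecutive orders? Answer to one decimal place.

T ≈ 9.7 days

Annual demand D = 300 × 52 = 15,600.
EOQ = √(2DS/H) = √(2 × 15,600 × 271 / 33.5) ≈ 502.39.
Cycle time = Q*/D × 300 = 502.39 / 15,600 × 300 ≈ 9.661 days.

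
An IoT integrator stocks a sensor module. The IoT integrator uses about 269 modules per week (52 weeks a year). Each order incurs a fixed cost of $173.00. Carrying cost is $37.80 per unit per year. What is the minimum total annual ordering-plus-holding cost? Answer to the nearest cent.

Annual demand D = 269 × 52 = 13,988.
Q* = √(2DS/H) = √(2 × 13,988 × 173 / 37.8) ≈ 357.82.
At Q*, ordering cost (D/Q*)S equals holding cost (Q*/2)H, each = √(DSH/2).
Minimum total = √(2DSH) = √(2 × 13,988 × 173 × 37.8) ≈ 13525.763.

TC* ≈ $13,525.76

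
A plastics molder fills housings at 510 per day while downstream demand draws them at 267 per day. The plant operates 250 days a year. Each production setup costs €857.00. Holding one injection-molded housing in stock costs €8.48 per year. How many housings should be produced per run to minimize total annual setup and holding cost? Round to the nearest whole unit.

Q* ≈ 5,321 housings

Annual demand D = 267 × 250 = 66,750.
Production build-up factor (1 − d/p) = 1 − 267/510 = 0.4765.
Q* = √(2DS / (H(1 − d/p))) = √(2 × 66,750 × 857 / (8.48 × 0.4765)).
= √(114,409,500 / 4.0405) ≈ 5321.267.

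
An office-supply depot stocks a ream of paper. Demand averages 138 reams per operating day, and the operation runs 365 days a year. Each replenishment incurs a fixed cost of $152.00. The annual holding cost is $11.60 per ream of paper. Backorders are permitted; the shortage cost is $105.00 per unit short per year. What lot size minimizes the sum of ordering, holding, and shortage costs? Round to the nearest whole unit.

Q* ≈ 1,211 reams

Annual demand D = 138 × 365 = 50,370.
With planned backorders, Q* = √(2DS/H) · √((H+B)/B).
√(2DS/H) = √(2 × 50,370 × 152 / 11.6) = 1148.931.
√((H+B)/B) = √((11.6+105)/105) = 1.0538.
Q* ≈ 1210.733.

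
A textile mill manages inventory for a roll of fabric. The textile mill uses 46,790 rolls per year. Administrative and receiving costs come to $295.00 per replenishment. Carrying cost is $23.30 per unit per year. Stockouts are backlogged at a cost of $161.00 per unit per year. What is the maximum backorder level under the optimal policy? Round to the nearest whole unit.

With planned backorders, Q* = √(2DS/H) · √((H+B)/B).
√(2DS/H) = √(2 × 46,790 × 295 / 23.3) = 1088.490.
√((H+B)/B) = √((23.3+161)/161) = 1.0699.
Q* ≈ 1164.593.
S* = Q* · H/(H+B) = 1164.593 × 23.3/184.3 ≈ 147.233.

S* ≈ 147 rolls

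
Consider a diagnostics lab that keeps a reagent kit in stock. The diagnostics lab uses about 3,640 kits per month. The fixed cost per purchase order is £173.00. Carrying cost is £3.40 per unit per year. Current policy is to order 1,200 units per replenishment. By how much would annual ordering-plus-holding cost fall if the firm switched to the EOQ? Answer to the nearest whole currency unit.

Annual demand D = 3,640 × 12 = 43,680.
EOQ = √(2DS/H) = √(2 × 43,680 × 173 / 3.4) ≈ 2108.34.
Cost at Q* = (D/Q*)S + (Q*/2)H = √(2DSH) ≈ £7,168.34.
Cost at Q = 1,200: (43,680/1,200)×173 + (1,200/2)×3.4 = £6,297.20 + £2,040.00 = £8,337.20.
Excess = £8,337.20 − £7,168.34 = £1,168.86.

Extra cost ≈ £1,169 per year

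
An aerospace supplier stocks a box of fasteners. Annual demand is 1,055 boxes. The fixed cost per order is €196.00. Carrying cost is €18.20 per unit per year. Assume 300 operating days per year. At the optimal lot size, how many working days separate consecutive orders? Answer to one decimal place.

The optimal lot size = √(2DS/H) = √(2 × 1,055 × 196 / 18.2) ≈ 150.74.
Cycle time = Q*/D × 300 = 150.74 / 1,055 × 300 ≈ 42.865 days.

T ≈ 42.9 days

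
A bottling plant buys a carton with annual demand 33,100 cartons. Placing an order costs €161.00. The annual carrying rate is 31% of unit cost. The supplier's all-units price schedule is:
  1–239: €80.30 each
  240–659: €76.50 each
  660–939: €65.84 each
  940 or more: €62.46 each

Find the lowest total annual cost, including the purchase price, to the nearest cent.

TC* ≈ €2,082,195.68

Holding cost per unit per year at price C is H = 0.31·C.
Candidates are each tier's EOQ (if it falls in that tier) and each price-break quantity.
Tier 1 (€80.30): EOQ = 654.3 exceeds tier's upper bound 239, so this tier is dominated.
Tier 2 (€76.50): EOQ = 670.4 exceeds tier's upper bound 659, so this tier is dominated.
EOQ at €65.84 = 722.6 (feasible in tier 3): TC = 33,100×€65.84 + (33,100/722.6)×161 + (722.6/2)×0.31×€65.84 = €2,194,053.17.
EOQ at €62.46 = 741.9 < 940, so use break Q=940: TC = 33,100×€62.46 + (33,100/940.0)×161 + (940.0/2)×0.31×€62.46 = €2,082,195.68.
Lowest total cost among the candidates is at Q = 940.0.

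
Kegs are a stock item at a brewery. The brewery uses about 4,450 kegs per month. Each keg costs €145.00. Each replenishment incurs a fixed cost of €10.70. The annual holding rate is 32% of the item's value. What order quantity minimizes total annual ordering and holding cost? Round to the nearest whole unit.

Q* ≈ 157 kegs

Annual demand D = 4,450 × 12 = 53,400.
Holding cost H = 0.32 × €145.00 = €46.4000 per unit per year.
EOQ = √(2DS / H) = √(2 × 53,400 × 10.7 / 46.4).
= √(1,142,760 / 46.4) = √24,628.4483 ≈ 156.935.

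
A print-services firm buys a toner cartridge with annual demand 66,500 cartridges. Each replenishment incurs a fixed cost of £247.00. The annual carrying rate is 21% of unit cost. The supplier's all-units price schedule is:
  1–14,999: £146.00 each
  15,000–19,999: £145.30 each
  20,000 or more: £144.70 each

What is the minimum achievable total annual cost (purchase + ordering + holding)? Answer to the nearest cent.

TC* ≈ £9,740,736.60

Holding cost per unit per year at price C is H = 0.21·C.
Candidates are each tier's EOQ (if it falls in that tier) and each price-break quantity.
EOQ at £146.00 = 1035.1 (feasible in tier 1): TC = 66,500×£146.00 + (66,500/1035.1)×247 + (1035.1/2)×0.21×£146.00 = £9,740,736.60.
EOQ at £145.30 = 1037.6 < 15000, so use break Q=15000: TC = 66,500×£145.30 + (66,500/15000.0)×247 + (15000.0/2)×0.21×£145.30 = £9,892,392.53.
EOQ at £144.70 = 1039.8 < 20000, so use break Q=20000: TC = 66,500×£144.70 + (66,500/20000.0)×247 + (20000.0/2)×0.21×£144.70 = £9,927,241.28.
Lowest total cost among the candidates is at Q = 1035.1.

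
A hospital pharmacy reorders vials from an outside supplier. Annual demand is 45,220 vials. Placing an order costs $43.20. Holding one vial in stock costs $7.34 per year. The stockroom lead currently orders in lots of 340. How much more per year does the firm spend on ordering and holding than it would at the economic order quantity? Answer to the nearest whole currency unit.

EOQ = √(2DS/H) = √(2 × 45,220 × 43.2 / 7.34) ≈ 729.58.
Cost at Q* = (D/Q*)S + (Q*/2)H = √(2DSH) ≈ $5,355.13.
Cost at Q = 340: (45,220/340)×43.2 + (340/2)×7.34 = $5,745.60 + $1,247.80 = $6,993.40.
Excess = $6,993.40 − $5,355.13 = $1,638.27.

Extra cost ≈ $1,638 per year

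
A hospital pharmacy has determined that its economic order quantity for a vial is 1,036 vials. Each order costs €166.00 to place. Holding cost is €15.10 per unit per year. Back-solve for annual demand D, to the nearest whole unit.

Squaring Q* = √(2DS/H) gives Q*² = 2DS/H.
From Q* = √(2DS/H): D = Q*²H / (2S) = 1,036² × 15.1 / (2 × 166) = 48815.571.

D ≈ 48,816 vials per year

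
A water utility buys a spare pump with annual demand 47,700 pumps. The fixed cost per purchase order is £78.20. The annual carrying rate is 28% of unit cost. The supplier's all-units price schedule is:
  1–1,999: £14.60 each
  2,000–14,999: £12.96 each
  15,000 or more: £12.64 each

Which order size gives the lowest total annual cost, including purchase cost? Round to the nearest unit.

Holding cost per unit per year at price C is H = 0.28·C.
For each price level, check whether its EOQ is feasible; otherwise the best quantity at that price is the breakpoint.
EOQ at £14.60 = 1350.9 (feasible in tier 1): TC = 47,700×£14.60 + (47,700/1350.9)×78.2 + (1350.9/2)×0.28×£14.60 = £701,942.47.
EOQ at £12.96 = 1433.8 < 2000, so use break Q=2000: TC = 47,700×£12.96 + (47,700/2000.0)×78.2 + (2000.0/2)×0.28×£12.96 = £623,685.87.
EOQ at £12.64 = 1451.9 < 15000, so use break Q=15000: TC = 47,700×£12.64 + (47,700/15000.0)×78.2 + (15000.0/2)×0.28×£12.64 = £629,720.68.
Lowest total cost is £623,685.87 at Q = 2000.0.

Q* ≈ 2,000 pumps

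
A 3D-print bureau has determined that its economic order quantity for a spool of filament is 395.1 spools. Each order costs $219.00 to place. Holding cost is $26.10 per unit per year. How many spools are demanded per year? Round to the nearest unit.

D ≈ 9,302 spools per year

Squaring Q* = √(2DS/H) gives Q*² = 2DS/H.
From Q* = √(2DS/H): D = Q*²H / (2S) = 395.1² × 26.1 / (2 × 219) = 9302.088.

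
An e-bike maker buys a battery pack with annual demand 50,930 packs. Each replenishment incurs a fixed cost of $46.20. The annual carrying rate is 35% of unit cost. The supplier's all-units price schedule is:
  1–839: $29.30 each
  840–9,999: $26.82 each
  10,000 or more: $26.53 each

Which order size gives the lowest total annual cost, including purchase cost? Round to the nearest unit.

Holding cost per unit per year at price C is H = 0.35·C.
For each price level, check whether its EOQ is feasible; otherwise the best quantity at that price is the breakpoint.
EOQ at $29.30 = 677.4 (feasible in tier 1): TC = 50,930×$29.30 + (50,930/677.4)×46.2 + (677.4/2)×0.35×$29.30 = $1,499,195.89.
EOQ at $26.82 = 708.0 < 840, so use break Q=840: TC = 50,930×$26.82 + (50,930/840.0)×46.2 + (840.0/2)×0.35×$26.82 = $1,372,686.29.
EOQ at $26.53 = 711.9 < 10000, so use break Q=10000: TC = 50,930×$26.53 + (50,930/10000.0)×46.2 + (10000.0/2)×0.35×$26.53 = $1,397,835.70.
Lowest total cost is $1,372,686.29 at Q = 840.0.

Q* ≈ 840 packs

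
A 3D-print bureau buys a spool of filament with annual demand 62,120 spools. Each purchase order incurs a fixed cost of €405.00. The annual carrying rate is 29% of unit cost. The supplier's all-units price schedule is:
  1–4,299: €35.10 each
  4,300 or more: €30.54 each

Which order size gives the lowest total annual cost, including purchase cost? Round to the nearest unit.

Q* ≈ 4,300 spools

Holding cost per unit per year at price C is H = 0.29·C.
Evaluate total cost at each tier's feasible EOQ or, if the EOQ is below the tier, at the tier's minimum quantity.
EOQ at €35.10 = 2223.3 (feasible in tier 1): TC = 62,120×€35.10 + (62,120/2223.3)×405 + (2223.3/2)×0.29×€35.10 = €2,203,043.37.
EOQ at €30.54 = 2383.6 < 4300, so use break Q=4300: TC = 62,120×€30.54 + (62,120/4300.0)×405 + (4300.0/2)×0.29×€30.54 = €1,922,037.33.
Lowest total cost is €1,922,037.33 at Q = 4300.0.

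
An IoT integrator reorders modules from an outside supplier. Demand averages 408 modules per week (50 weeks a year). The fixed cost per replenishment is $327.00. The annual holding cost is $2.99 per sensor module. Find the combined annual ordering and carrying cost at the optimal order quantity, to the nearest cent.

TC* ≈ $6,315.96

Annual demand D = 408 × 50 = 20,400.
The optimal lot size = √(2DS/H) = √(2 × 20,400 × 327 / 2.99) ≈ 2112.36.
At Q*, ordering cost (D/Q*)S equals holding cost (Q*/2)H, each = √(DSH/2).
Minimum total = √(2DSH) = √(2 × 20,400 × 327 × 2.99) ≈ 6315.963.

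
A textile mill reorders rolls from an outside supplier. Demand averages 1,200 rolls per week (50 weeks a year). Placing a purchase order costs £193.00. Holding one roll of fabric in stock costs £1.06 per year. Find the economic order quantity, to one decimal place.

Annual demand D = 1,200 × 50 = 60,000.
EOQ = √(2DS / H) = √(2 × 60,000 × 193 / 1.06).
= √(23,160,000 / 1.06) = √21,849,056.6038 ≈ 4674.297.

Q* ≈ 4,674.3 rolls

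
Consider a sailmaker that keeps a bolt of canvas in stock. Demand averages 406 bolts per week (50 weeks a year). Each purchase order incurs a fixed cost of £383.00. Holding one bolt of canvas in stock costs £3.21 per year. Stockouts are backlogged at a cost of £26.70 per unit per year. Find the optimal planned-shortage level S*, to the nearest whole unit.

S* ≈ 250 bolts

Annual demand D = 406 × 50 = 20,300.
With planned backorders, Q* = √(2DS/H) · √((H+B)/B).
√(2DS/H) = √(2 × 20,300 × 383 / 3.21) = 2200.949.
√((H+B)/B) = √((3.21+26.7)/26.7) = 1.0584.
Q* ≈ 2329.499.
S* = Q* · H/(H+B) = 2329.499 × 3.21/29.91 ≈ 250.006.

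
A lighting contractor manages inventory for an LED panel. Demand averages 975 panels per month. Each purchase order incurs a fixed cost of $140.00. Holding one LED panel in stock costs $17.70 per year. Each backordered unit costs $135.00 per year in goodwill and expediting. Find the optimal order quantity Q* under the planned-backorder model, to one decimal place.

Annual demand D = 975 × 12 = 11,700.
With planned backorders, Q* = √(2DS/H) · √((H+B)/B).
√(2DS/H) = √(2 × 11,700 × 140 / 17.7) = 430.215.
√((H+B)/B) = √((17.7+135)/135) = 1.0635.
Q* ≈ 457.549.

Q* ≈ 457.5 panels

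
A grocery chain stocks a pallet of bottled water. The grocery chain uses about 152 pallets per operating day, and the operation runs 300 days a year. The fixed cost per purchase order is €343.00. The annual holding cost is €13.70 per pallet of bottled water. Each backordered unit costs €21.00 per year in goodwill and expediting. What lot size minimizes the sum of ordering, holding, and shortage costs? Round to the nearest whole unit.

Q* ≈ 1,942 pallets

Annual demand D = 152 × 300 = 45,600.
With planned backorders, Q* = √(2DS/H) · √((H+B)/B).
√(2DS/H) = √(2 × 45,600 × 343 / 13.7) = 1511.069.
√((H+B)/B) = √((13.7+21)/21) = 1.2854.
Q* ≈ 1942.403.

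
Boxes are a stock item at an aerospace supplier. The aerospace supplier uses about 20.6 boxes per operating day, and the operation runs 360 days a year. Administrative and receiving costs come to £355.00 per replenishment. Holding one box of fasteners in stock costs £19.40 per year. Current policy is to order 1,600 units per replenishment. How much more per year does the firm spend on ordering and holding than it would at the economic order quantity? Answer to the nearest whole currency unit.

Extra cost ≈ £7,059 per year

Annual demand D = 20.6 × 360 = 7,416.
EOQ = √(2DS/H) = √(2 × 7,416 × 355 / 19.4) ≈ 520.97.
Cost at Q* = (D/Q*)S + (Q*/2)H = √(2DSH) ≈ £10,106.83.
Cost at Q = 1,600: (7,416/1,600)×355 + (1,600/2)×19.4 = £1,645.43 + £15,520.00 = £17,165.42.
Excess = £17,165.42 − £10,106.83 = £7,058.60.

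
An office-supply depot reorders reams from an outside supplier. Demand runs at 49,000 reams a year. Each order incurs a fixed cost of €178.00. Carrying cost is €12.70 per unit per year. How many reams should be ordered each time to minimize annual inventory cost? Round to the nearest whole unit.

EOQ = √(2DS / H) = √(2 × 49,000 × 178 / 12.7).
= √(17,444,000 / 12.7) = √1,373,543.3071 ≈ 1171.983.

Q* ≈ 1,172 reams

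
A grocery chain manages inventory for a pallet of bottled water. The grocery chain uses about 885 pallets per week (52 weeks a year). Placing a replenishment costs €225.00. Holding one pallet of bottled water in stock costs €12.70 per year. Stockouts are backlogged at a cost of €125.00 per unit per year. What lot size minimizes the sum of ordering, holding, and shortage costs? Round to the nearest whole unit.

Annual demand D = 885 × 52 = 46,020.
With planned backorders, Q* = √(2DS/H) · √((H+B)/B).
√(2DS/H) = √(2 × 46,020 × 225 / 12.7) = 1276.961.
√((H+B)/B) = √((12.7+125)/125) = 1.0496.
Q* ≈ 1340.262.

Q* ≈ 1,340 pallets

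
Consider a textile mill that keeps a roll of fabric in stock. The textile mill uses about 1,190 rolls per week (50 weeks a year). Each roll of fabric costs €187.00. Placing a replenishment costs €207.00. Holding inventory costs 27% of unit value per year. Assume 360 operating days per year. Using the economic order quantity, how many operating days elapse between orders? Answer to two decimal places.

Annual demand D = 1,190 × 50 = 59,500.
Holding cost H = 0.27 × €187.00 = €50.4900 per unit per year.
EOQ = √(2DS/H) = √(2 × 59,500 × 207 / 50.49) ≈ 698.48.
Cycle time = Q*/D × 360 = 698.48 / 59,500 × 360 ≈ 4.226 days.

T ≈ 4.23 days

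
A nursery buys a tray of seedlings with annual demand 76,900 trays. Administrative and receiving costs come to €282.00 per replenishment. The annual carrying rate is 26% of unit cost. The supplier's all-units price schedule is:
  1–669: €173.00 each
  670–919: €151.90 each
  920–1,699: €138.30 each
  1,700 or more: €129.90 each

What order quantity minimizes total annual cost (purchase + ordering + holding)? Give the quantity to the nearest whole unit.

Holding cost per unit per year at price C is H = 0.26·C.
Candidates are each tier's EOQ (if it falls in that tier) and each price-break quantity.
Tier 1 (€173.00): EOQ = 982.0 exceeds tier's upper bound 669, so this tier is dominated.
Tier 2 (€151.90): EOQ = 1047.9 exceeds tier's upper bound 919, so this tier is dominated.
EOQ at €138.30 = 1098.3 (feasible in tier 3): TC = 76,900×€138.30 + (76,900/1098.3)×282 + (1098.3/2)×0.26×€138.30 = €10,674,761.21.
EOQ at €129.90 = 1133.2 < 1700, so use break Q=1700: TC = 76,900×€129.90 + (76,900/1700.0)×282 + (1700.0/2)×0.26×€129.90 = €10,030,774.25.
Lowest total cost is €10,030,774.25 at Q = 1700.0.

Q* ≈ 1,700 trays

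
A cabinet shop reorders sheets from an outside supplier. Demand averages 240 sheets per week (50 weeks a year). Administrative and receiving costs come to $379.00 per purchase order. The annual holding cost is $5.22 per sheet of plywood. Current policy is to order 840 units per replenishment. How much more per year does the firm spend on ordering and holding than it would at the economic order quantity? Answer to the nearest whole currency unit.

Annual demand D = 240 × 50 = 12,000.
EOQ = √(2DS/H) = √(2 × 12,000 × 379 / 5.22) ≈ 1320.05.
Cost at Q* = (D/Q*)S + (Q*/2)H = √(2DSH) ≈ $6,890.65.
Cost at Q = 840: (12,000/840)×379 + (840/2)×5.22 = $5,414.29 + $2,192.40 = $7,606.69.
Excess = $7,606.69 − $6,890.65 = $716.03.

Extra cost ≈ $716 per year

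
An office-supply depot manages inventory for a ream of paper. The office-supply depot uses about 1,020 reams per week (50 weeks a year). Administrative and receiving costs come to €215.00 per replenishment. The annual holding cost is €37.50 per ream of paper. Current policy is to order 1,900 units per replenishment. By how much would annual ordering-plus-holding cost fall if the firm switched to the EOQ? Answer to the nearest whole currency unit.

Annual demand D = 1,020 × 50 = 51,000.
EOQ = √(2DS/H) = √(2 × 51,000 × 215 / 37.5) ≈ 764.72.
Cost at Q* = (D/Q*)S + (Q*/2)H = √(2DSH) ≈ €28,677.08.
Cost at Q = 1,900: (51,000/1,900)×215 + (1,900/2)×37.5 = €5,771.05 + €35,625.00 = €41,396.05.
Excess = €41,396.05 − €28,677.08 = €12,718.97.

Extra cost ≈ €12,719 per year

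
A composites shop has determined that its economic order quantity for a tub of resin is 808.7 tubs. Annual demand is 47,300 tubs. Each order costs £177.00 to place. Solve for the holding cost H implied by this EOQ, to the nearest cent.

Invert the EOQ relation Q*² = 2DS/H.
From Q* = √(2DS/H): H = 2DS / Q*² = 2 × 47,300 × 177 / 808.7² = 25.6029.

H ≈ £25.60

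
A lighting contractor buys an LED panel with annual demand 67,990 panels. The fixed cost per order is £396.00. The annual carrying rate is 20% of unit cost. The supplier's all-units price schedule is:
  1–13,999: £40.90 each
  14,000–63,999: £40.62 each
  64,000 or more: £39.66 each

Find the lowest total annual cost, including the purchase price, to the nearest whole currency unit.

TC* ≈ £2,801,779

Holding cost per unit per year at price C is H = 0.20·C.
Evaluate total cost at each tier's feasible EOQ or, if the EOQ is below the tier, at the tier's minimum quantity.
EOQ at £40.90 = 2565.7 (feasible in tier 1): TC = 67,990×£40.90 + (67,990/2565.7)×396 + (2565.7/2)×0.20×£40.90 = £2,801,778.55.
EOQ at £40.62 = 2574.5 < 14000, so use break Q=14000: TC = 67,990×£40.62 + (67,990/14000.0)×396 + (14000.0/2)×0.20×£40.62 = £2,820,544.95.
EOQ at £39.66 = 2605.5 < 64000, so use break Q=64000: TC = 67,990×£39.66 + (67,990/64000.0)×396 + (64000.0/2)×0.20×£39.66 = £2,950,728.09.
Lowest total cost among the candidates is at Q = 2565.7.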